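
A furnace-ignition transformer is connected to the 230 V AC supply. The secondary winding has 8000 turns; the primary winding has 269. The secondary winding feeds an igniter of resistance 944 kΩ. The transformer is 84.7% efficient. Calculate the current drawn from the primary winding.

I_p ≈ 0.254 A

V_s = 230 × 8000/269 = 6840.1 V.
I_s = V_s/R = 6840.1/944000 = 0.0072459 A.
P_out = V_s I_s = 6840.1 × 0.0072459 = 49.563 W.
P_in = P_out/η = 49.563/0.847 = 58.516 W.
I_p = P_in/V_p = 58.516/230 = 0.254 A.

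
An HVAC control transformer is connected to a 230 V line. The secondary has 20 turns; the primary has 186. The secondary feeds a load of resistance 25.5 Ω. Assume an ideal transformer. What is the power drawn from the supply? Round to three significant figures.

P ≈ 24.0 W

V_s = V_p × N_s/N_p = 230 × 20/186 = 24.731 V.
I_s = V_s/R = 24.731/25.5 = 0.96985 A.
I_p = I_s × N_s/N_p = 0.96985 × 20/186 = 0.10428 A.
P = V_p I_p = 230 × 0.10428 = 24.0 W.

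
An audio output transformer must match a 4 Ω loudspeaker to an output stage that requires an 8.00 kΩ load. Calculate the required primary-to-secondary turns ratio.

N_p/N_s ≈ 44.7

Z_p/Z_s = (N_p/N_s)², so N_p/N_s = √(8000/4) = √2000 = 44.7.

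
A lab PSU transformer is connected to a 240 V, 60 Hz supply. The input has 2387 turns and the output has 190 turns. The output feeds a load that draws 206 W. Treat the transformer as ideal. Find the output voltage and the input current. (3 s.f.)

V_out ≈ 19.1 V, I_in ≈ 0.858 A

V_out = V_in × N_out/N_in = 240 × 190/2387 = 19.103 V.
I_out = P/V_out = 206/19.103 = 10.783 A.
I_in = I_out × N_out/N_in = 10.783 × 190/2387 = 0.858 A.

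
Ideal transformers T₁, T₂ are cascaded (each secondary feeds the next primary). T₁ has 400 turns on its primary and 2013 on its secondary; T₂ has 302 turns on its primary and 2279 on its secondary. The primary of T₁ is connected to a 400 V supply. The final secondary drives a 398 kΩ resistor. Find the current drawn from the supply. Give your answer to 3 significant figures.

I_supply ≈ 1.45 A

Secondary of T₁: V = 400.00 × 2013/400 = 2013.0 V.
Secondary of T₂: V = 2013.0 × 2279/302 = 15191 V.
I_load = 15191/398000 = 0.038168 A, so P_out = 15191 × 0.038168 = 579.80 W.
All ideal ⇒ P_in = P_out, so I_supply = 579.80/400 = 1.45 A.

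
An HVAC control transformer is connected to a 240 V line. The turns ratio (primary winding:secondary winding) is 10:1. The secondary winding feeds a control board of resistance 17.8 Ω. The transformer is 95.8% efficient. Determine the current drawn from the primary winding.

V_s = 240 × 1/10 = 24.000 V.
I_s = V_s/R = 24.000/17.8 = 1.3483 A.
P_out = V_s I_s = 24.000 × 1.3483 = 32.360 W.
P_in = P_out/η = 32.360/0.958 = 33.778 W.
I_p = P_in/V_p = 33.778/240 = 0.141 A.

I_p ≈ 0.141 A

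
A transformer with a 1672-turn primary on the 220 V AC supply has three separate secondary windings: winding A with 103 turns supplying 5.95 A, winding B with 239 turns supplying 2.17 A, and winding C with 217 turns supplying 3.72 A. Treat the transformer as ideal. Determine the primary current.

I_p ≈ 1.16 A

V_A = 220 × 103/1672 = 13.553 V; V_B = 220 × 239/1672 = 31.447 V; V_C = 220 × 217/1672 = 28.553 V.
P_out = V_A I_A + V_B I_B + V_C I_C = 13.553×5.95 + 31.447×2.17 + 28.553×3.72 = 80.638 + 68.241 + 106.22 = 255.09 W.
Ideal ⇒ P_in = P_out, so I_p = P_out/V_p = 255.09/220 = 1.16 A.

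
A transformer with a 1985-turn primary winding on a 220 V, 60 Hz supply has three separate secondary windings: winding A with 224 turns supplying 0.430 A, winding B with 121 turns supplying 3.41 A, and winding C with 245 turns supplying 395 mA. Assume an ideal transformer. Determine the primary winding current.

V_A = 220 × 224/1985 = 24.826 V; V_B = 220 × 121/1985 = 13.411 V; V_C = 220 × 245/1985 = 27.154 V.
P_out = V_A I_A + V_B I_B + V_C I_C = 24.826×0.430 + 13.411×3.41 + 27.154×0.395 = 10.675 + 45.730 + 10.726 = 67.131 W.
Ideal ⇒ P_in = P_out, so I_p = P_out/V_p = 67.131/220 = 0.305 A.

I_p ≈ 0.305 A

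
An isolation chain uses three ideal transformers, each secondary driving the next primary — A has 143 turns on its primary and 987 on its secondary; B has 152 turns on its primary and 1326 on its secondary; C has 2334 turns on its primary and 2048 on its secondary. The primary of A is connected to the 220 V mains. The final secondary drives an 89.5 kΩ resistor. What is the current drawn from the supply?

After A: V = 220.00 × 987/143 = 1518.5 V.
After B: V = 1518.5 × 1326/152 = 13247 V.
After C: V = 13247 × 2048/2334 = 11623 V.
I_load = 11623/89500 = 0.12987 A, so P_out = 11623 × 0.12987 = 1509.5 W.
All ideal ⇒ P_in = P_out, so I_supply = 1509.5/220 = 6.86 A.

I_supply ≈ 6.86 A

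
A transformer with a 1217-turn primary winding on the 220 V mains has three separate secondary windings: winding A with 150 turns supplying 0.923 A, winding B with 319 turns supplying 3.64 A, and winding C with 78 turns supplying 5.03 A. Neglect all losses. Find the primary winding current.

V_A = 220 × 150/1217 = 27.116 V; V_B = 220 × 319/1217 = 57.666 V; V_C = 220 × 78/1217 = 14.100 V.
P_out = V_A I_A + V_B I_B + V_C I_C = 27.116×0.923 + 57.666×3.64 + 14.100×5.03 = 25.028 + 209.91 + 70.924 = 305.86 W.
Ideal ⇒ P_in = P_out, so I_p = P_out/V_p = 305.86/220 = 1.39 A.

I_p ≈ 1.39 A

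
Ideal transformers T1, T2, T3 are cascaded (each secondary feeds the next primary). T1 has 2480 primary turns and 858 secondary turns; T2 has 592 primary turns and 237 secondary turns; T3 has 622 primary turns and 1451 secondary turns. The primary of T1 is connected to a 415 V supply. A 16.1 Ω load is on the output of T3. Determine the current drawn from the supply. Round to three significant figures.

After T1: V = 415.00 × 858/2480 = 143.58 V.
After T2: V = 143.58 × 237/592 = 57.479 V.
After T3: V = 57.479 × 1451/622 = 134.09 V.
I_load = 134.09/16.1 = 8.3284 A, so P_out = 134.09 × 8.3284 = 1116.7 W.
All ideal ⇒ P_in = P_out, so I_supply = 1116.7/415 = 2.69 A.

I_supply ≈ 2.69 A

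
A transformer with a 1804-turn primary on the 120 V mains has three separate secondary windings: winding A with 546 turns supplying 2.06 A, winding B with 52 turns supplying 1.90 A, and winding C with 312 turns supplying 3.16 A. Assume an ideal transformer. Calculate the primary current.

V_A = 120 × 546/1804 = 36.319 V; V_B = 120 × 52/1804 = 3.4590 V; V_C = 120 × 312/1804 = 20.754 V.
P_out = V_A I_A + V_B I_B + V_C I_C = 36.319×2.06 + 3.4590×1.90 + 20.754×3.16 = 74.818 + 6.5721 + 65.582 = 146.97 W.
Ideal ⇒ P_in = P_out, so I_p = P_out/V_p = 146.97/120 = 1.22 A.

I_p ≈ 1.22 A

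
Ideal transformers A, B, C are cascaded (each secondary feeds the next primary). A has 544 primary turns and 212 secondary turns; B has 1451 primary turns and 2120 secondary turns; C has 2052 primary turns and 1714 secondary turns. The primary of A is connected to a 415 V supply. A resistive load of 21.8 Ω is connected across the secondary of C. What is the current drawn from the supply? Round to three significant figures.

Secondary of A: V = 415.00 × 212/544 = 161.73 V.
Secondary of B: V = 161.73 × 2120/1451 = 236.29 V.
Secondary of C: V = 236.29 × 1714/2052 = 197.37 V.
I_load = 197.37/21.8 = 9.0538 A, so P_out = 197.37 × 9.0538 = 1787.0 W.
All ideal ⇒ P_in = P_out, so I_supply = 1787.0/415 = 4.31 A.

I_supply ≈ 4.31 A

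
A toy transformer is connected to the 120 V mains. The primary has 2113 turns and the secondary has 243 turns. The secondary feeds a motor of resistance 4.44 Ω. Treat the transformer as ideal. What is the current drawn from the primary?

V_s = V_p × N_s/N_p = 120 × 243/2113 = 13.800 V.
I_s = V_s/R = 13.800/4.44 = 3.1082 A.
For an ideal transformer I_p N_p = I_s N_s, so I_p = 3.1082 × 243/2113 = 0.357 A.

I_p ≈ 0.357 A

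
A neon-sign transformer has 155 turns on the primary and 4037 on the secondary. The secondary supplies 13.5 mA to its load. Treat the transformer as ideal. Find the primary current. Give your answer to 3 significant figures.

I_p ≈ 0.352 A

For an ideal transformer I_p/I_s = N_s/N_p, so I_p = 0.0135 × 4037/155 = 0.352 A.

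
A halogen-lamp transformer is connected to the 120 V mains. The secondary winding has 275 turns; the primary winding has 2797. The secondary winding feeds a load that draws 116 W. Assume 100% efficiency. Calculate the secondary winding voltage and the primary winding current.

V_s = V_p × N_s/N_p = 120 × 275/2797 = 11.798 V.
I_s = P/V_s = 116/11.798 = 9.8319 A.
I_p = I_s × N_s/N_p = 9.8319 × 275/2797 = 0.967 A.

V_s ≈ 11.8 V, I_p ≈ 0.967 A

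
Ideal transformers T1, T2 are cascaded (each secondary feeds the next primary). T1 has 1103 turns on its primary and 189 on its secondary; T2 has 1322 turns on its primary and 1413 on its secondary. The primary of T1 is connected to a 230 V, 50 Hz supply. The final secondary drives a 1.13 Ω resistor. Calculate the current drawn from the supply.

After T1: V = 230.00 × 189/1103 = 39.411 V.
After T2: V = 39.411 × 1413/1322 = 42.124 V.
I_load = 42.124/1.13 = 37.277 A, so P_out = 42.124 × 37.277 = 1570.3 W.
All ideal ⇒ P_in = P_out, so I_supply = 1570.3/230 = 6.83 A.

I_supply ≈ 6.83 A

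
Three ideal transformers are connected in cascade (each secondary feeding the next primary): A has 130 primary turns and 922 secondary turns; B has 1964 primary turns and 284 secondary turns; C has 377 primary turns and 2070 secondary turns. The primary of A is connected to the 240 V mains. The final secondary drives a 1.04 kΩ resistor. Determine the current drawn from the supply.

I_supply ≈ 7.32 A

Secondary of A: V = 240.00 × 922/130 = 1702.2 V.
Secondary of B: V = 1702.2 × 284/1964 = 246.14 V.
Secondary of C: V = 246.14 × 2070/377 = 1351.5 V.
I_load = 1351.5/1040 = 1.2995 A, so P_out = 1351.5 × 1.2995 = 1756.2 W.
All ideal ⇒ P_in = P_out, so I_supply = 1756.2/240 = 7.32 A.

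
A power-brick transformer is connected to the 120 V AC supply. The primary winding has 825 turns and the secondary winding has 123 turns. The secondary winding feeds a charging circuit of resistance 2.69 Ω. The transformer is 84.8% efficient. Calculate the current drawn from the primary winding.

I_p ≈ 1.17 A

V_s = 120 × 123/825 = 17.891 V.
I_s = V_s/R = 17.891/2.69 = 6.6509 A.
P_out = V_s I_s = 17.891 × 6.6509 = 118.99 W.
P_in = P_out/η = 118.99/0.848 = 140.32 W.
I_p = P_in/V_p = 140.32/120 = 1.17 A.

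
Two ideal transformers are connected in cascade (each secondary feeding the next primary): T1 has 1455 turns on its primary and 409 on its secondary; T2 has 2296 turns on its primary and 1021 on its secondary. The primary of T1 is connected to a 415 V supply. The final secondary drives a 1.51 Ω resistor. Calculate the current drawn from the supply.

I_supply ≈ 4.29 A

After T1: V = 415.00 × 409/1455 = 116.66 V.
After T2: V = 116.66 × 1021/2296 = 51.875 V.
I_load = 51.875/1.51 = 34.355 A, so P_out = 51.875 × 34.355 = 1782.2 W.
All ideal ⇒ P_in = P_out, so I_supply = 1782.2/415 = 4.29 A.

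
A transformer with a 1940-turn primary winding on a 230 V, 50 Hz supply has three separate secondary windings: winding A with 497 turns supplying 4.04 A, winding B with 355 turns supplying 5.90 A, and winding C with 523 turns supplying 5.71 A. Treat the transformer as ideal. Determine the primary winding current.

I_p ≈ 3.65 A

V_A = 230 × 497/1940 = 58.923 V; V_B = 230 × 355/1940 = 42.088 V; V_C = 230 × 523/1940 = 62.005 V.
P_out = V_A I_A + V_B I_B + V_C I_C = 58.923×4.04 + 42.088×5.90 + 62.005×5.71 = 238.05 + 248.32 + 354.05 = 840.41 W.
Ideal ⇒ P_in = P_out, so I_p = P_out/V_p = 840.41/230 = 3.65 A.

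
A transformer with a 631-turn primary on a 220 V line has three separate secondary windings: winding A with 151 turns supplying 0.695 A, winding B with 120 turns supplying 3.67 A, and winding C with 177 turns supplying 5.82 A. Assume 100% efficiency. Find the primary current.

V_A = 220 × 151/631 = 52.647 V; V_B = 220 × 120/631 = 41.838 V; V_C = 220 × 177/631 = 61.712 V.
P_out = V_A I_A + V_B I_B + V_C I_C = 52.647×0.695 + 41.838×3.67 + 61.712×5.82 = 36.589 + 153.55 + 359.16 = 549.30 W.
Ideal ⇒ P_in = P_out, so I_p = P_out/V_p = 549.30/220 = 2.50 A.

I_p ≈ 2.50 A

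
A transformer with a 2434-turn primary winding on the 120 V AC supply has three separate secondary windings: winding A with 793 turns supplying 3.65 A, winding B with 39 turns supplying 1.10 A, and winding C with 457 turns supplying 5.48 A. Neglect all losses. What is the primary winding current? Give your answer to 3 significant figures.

V_A = 120 × 793/2434 = 39.096 V; V_B = 120 × 39/2434 = 1.9228 V; V_C = 120 × 457/2434 = 22.531 V.
P_out = V_A I_A + V_B I_B + V_C I_C = 39.096×3.65 + 1.9228×1.10 + 22.531×5.48 = 142.70 + 2.1150 + 123.47 = 268.28 W.
Ideal ⇒ P_in = P_out, so I_p = P_out/V_p = 268.28/120 = 2.24 A.

I_p ≈ 2.24 A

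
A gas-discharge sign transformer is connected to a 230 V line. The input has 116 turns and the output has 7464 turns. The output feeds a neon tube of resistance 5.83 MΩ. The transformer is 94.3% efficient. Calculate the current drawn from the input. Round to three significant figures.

V_out = 230 × 7464/116 = 14799 V.
I_out = V_out/R = 14799/(5.83×10^6) = 0.0025385 A.
P_out = V_out I_out = 14799 × 0.0025385 = 37.568 W.
P_in = P_out/η = 37.568/0.943 = 39.838 W.
I_in = P_in/V_in = 39.838/230 = 0.173 A.

I_in ≈ 0.173 A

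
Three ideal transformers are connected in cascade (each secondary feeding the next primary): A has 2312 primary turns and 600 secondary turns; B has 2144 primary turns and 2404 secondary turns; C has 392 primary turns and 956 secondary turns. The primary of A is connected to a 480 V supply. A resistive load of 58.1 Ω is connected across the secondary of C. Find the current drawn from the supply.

I_supply ≈ 4.16 A

Secondary of A: V = 480.00 × 600/2312 = 124.57 V.
Secondary of B: V = 124.57 × 2404/2144 = 139.67 V.
Secondary of C: V = 139.67 × 956/392 = 340.63 V.
I_load = 340.63/58.1 = 5.8629 A, so P_out = 340.63 × 5.8629 = 1997.1 W.
All ideal ⇒ P_in = P_out, so I_supply = 1997.1/480 = 4.16 A.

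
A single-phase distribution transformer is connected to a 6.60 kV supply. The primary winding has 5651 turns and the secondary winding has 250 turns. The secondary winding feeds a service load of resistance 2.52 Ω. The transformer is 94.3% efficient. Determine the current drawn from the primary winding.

V_s = 6600 × 250/5651 = 291.98 V.
I_s = V_s/R = 291.98/2.52 = 115.87 A.
P_out = V_s I_s = 291.98 × 115.87 = 33831 W.
P_in = P_out/η = 33831/0.943 = 35876 W.
I_p = P_in/V_p = 35876/6600 = 5.44 A.

I_p ≈ 5.44 A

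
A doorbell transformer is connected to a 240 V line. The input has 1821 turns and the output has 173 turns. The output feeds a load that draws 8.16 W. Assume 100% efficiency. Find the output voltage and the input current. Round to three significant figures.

V_out = V_in × N_out/N_in = 240 × 173/1821 = 22.801 V.
I_out = P/V_out = 8.16/22.801 = 0.35788 A.
I_in = I_out × N_out/N_in = 0.35788 × 173/1821 = 0.0340 A.

V_out ≈ 22.8 V, I_in ≈ 0.0340 A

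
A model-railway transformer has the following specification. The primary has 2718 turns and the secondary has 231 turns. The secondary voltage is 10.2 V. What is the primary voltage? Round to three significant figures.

V_p/V_s = N_p/N_s, so V_p = 10.2 × 2718/231 = 120 V.

V_p ≈ 120 V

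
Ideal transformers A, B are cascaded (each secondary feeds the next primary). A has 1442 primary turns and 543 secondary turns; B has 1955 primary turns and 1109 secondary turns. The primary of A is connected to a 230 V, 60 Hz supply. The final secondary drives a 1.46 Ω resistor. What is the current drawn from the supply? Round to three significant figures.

I_supply ≈ 7.19 A

Secondary of A: V = 230.00 × 543/1442 = 86.609 V.
Secondary of B: V = 86.609 × 1109/1955 = 49.130 V.
I_load = 49.130/1.46 = 33.651 A, so P_out = 49.130 × 33.651 = 1653.3 W.
All ideal ⇒ P_in = P_out, so I_supply = 1653.3/230 = 7.19 A.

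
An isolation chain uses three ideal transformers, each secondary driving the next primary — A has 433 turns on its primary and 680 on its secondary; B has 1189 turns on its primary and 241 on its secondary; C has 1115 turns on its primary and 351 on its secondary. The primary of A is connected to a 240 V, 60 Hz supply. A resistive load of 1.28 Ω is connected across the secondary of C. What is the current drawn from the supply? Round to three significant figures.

Secondary of A: V = 240.00 × 680/433 = 376.91 V.
Secondary of B: V = 376.91 × 241/1189 = 76.395 V.
Secondary of C: V = 76.395 × 351/1115 = 24.049 V.
I_load = 24.049/1.28 = 18.788 A, so P_out = 24.049 × 18.788 = 451.84 W.
All ideal ⇒ P_in = P_out, so I_supply = 451.84/240 = 1.88 A.

I_supply ≈ 1.88 A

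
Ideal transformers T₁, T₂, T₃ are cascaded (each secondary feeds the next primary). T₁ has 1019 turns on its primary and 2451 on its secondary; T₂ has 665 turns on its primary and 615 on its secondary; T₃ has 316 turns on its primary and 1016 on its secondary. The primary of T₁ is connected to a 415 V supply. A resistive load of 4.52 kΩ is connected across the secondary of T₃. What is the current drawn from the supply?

I_supply ≈ 4.70 A

Secondary of T₁: V = 415.00 × 2451/1019 = 998.20 V.
Secondary of T₂: V = 998.20 × 615/665 = 923.15 V.
Secondary of T₃: V = 923.15 × 1016/316 = 2968.1 V.
I_load = 2968.1/4520 = 0.65666 A, so P_out = 2968.1 × 0.65666 = 1949.0 W.
All ideal ⇒ P_in = P_out, so I_supply = 1949.0/415 = 4.70 A.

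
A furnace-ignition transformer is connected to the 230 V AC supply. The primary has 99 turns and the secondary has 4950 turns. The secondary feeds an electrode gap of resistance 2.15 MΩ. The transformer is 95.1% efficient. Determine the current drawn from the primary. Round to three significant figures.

I_p ≈ 0.281 A

V_s = 230 × 4950/99 = 11500 V.
I_s = V_s/R = 11500/(2.15×10^6) = 0.0053488 A.
P_out = V_s I_s = 11500 × 0.0053488 = 61.512 W.
P_in = P_out/η = 61.512/0.951 = 64.681 W.
I_p = P_in/V_p = 64.681/230 = 0.281 A.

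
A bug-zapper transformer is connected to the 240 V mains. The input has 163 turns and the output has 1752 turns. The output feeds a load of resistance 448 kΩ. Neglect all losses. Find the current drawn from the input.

I_in ≈ 0.0619 A

V_out = V_in × N_out/N_in = 240 × 1752/163 = 2579.6 V.
I_out = V_out/R = 2579.6/448000 = 0.0057581 A.
For an ideal transformer I_in N_in = I_out N_out, so I_in = 0.0057581 × 1752/163 = 0.0619 A.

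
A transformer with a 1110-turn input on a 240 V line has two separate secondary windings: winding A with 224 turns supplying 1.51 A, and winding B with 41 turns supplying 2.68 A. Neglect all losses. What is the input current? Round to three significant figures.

I_in ≈ 0.404 A

V_A = 240 × 224/1110 = 48.432 V; V_B = 240 × 41/1110 = 8.8649 V.
P_out = V_A I_A + V_B I_B = 48.432×1.51 + 8.8649×2.68 = 73.133 + 23.758 = 96.891 W.
Ideal ⇒ P_in = P_out, so I_in = P_out/V_in = 96.891/240 = 0.404 A.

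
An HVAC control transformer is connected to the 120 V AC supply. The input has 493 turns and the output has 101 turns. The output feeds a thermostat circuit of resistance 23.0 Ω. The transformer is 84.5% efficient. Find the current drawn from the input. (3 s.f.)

V_out = 120 × 101/493 = 24.584 V.
I_out = V_out/R = 24.584/23.0 = 1.0689 A.
P_out = V_out I_out = 24.584 × 1.0689 = 26.277 W.
P_in = P_out/η = 26.277/0.845 = 31.098 W.
I_in = P_in/V_in = 31.098/120 = 0.259 A.

I_in ≈ 0.259 A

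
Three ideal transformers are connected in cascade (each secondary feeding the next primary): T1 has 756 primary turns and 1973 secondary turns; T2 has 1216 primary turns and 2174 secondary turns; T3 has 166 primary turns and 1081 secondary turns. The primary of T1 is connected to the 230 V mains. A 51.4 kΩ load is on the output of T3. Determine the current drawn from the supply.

After T1: V = 230.00 × 1973/756 = 600.25 V.
After T2: V = 600.25 × 2174/1216 = 1073.1 V.
After T3: V = 1073.1 × 1081/166 = 6988.4 V.
I_load = 6988.4/51400 = 0.13596 A, so P_out = 6988.4 × 0.13596 = 950.15 W.
All ideal ⇒ P_in = P_out, so I_supply = 950.15/230 = 4.13 A.

I_supply ≈ 4.13 A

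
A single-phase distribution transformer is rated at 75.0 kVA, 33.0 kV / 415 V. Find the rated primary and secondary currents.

I_p ≈ 2.27 A, I_s ≈ 181 A

I_p = S/V_p = 75000/33000 = 2.27 A.
I_s = S/V_s = 75000/415 = 181 A.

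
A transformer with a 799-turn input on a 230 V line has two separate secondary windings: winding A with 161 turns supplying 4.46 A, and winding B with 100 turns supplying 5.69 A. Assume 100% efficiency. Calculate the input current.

I_in ≈ 1.61 A

V_A = 230 × 161/799 = 46.345 V; V_B = 230 × 100/799 = 28.786 V.
P_out = V_A I_A + V_B I_B = 46.345×4.46 + 28.786×5.69 = 206.70 + 163.79 = 370.49 W.
Ideal ⇒ P_in = P_out, so I_in = P_out/V_in = 370.49/230 = 1.61 A.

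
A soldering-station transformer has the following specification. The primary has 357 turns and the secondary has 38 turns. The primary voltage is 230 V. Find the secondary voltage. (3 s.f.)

V_s/V_p = N_s/N_p, so V_s = 230 × 38/357 = 24.5 V.

V_s ≈ 24.5 V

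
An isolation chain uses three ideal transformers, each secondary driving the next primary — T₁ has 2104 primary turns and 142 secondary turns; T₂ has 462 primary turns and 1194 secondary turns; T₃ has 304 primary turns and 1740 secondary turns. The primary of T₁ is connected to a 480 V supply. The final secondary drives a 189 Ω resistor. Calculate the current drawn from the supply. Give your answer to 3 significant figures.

After T₁: V = 480.00 × 142/2104 = 32.395 V.
After T₂: V = 32.395 × 1194/462 = 83.723 V.
After T₃: V = 83.723 × 1740/304 = 479.21 V.
I_load = 479.21/189 = 2.5355 A, so P_out = 479.21 × 2.5355 = 1215.0 W.
All ideal ⇒ P_in = P_out, so I_supply = 1215.0/480 = 2.53 A.

I_supply ≈ 2.53 A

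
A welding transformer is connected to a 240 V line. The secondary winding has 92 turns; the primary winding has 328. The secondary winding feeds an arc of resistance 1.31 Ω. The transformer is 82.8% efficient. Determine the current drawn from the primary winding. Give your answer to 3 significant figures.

V_s = 240 × 92/328 = 67.317 V.
I_s = V_s/R = 67.317/1.31 = 51.387 A.
P_out = V_s I_s = 67.317 × 51.387 = 3459.2 W.
P_in = P_out/η = 3459.2/0.828 = 4177.8 W.
I_p = P_in/V_p = 4177.8/240 = 17.4 A.

I_p ≈ 17.4 A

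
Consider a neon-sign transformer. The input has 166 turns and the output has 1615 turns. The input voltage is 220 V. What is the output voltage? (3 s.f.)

V_out/V_in = N_out/N_in, so V_out = 220 × 1615/166 = 2140 V.

V_out ≈ 2140 V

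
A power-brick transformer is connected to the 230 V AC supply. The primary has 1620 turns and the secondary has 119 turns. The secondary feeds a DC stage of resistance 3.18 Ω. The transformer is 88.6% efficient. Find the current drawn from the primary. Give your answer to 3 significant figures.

V_s = 230 × 119/1620 = 16.895 V.
I_s = V_s/R = 16.895/3.18 = 5.3129 A.
P_out = V_s I_s = 16.895 × 5.3129 = 89.762 W.
P_in = P_out/η = 89.762/0.886 = 101.31 W.
I_p = P_in/V_p = 101.31/230 = 0.440 A.

I_p ≈ 0.440 A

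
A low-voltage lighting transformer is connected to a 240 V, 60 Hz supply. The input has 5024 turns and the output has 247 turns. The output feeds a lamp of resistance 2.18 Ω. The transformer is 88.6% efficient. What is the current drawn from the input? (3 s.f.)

V_out = 240 × 247/5024 = 11.799 V.
I_out = V_out/R = 11.799/2.18 = 5.4126 A.
P_out = V_out I_out = 11.799 × 5.4126 = 63.865 W.
P_in = P_out/η = 63.865/0.886 = 72.082 W.
I_in = P_in/V_in = 72.082/240 = 0.300 A.

I_in ≈ 0.300 A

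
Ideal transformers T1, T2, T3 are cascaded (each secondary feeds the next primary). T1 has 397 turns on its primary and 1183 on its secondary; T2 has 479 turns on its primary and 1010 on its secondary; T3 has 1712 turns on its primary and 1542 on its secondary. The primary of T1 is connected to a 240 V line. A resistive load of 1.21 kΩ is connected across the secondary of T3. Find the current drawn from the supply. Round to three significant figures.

After T1: V = 240.00 × 1183/397 = 715.16 V.
After T2: V = 715.16 × 1010/479 = 1508.0 V.
After T3: V = 1508.0 × 1542/1712 = 1358.2 V.
I_load = 1358.2/1210 = 1.1225 A, so P_out = 1358.2 × 1.1225 = 1524.6 W.
All ideal ⇒ P_in = P_out, so I_supply = 1524.6/240 = 6.35 A.

I_supply ≈ 6.35 A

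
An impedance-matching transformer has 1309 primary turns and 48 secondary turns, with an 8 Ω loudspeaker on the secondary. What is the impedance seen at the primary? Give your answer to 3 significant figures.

Z_p = (N_p/N_s)² × Z_s = (1309/48)² × 8 = 5950 Ω.

Z_p ≈ 5950 Ω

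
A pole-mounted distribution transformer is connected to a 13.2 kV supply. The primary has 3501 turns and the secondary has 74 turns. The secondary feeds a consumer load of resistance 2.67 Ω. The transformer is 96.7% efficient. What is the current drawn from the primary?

I_p ≈ 2.28 A

V_s = 13200 × 74/3501 = 279.01 V.
I_s = V_s/R = 279.01/2.67 = 104.50 A.
P_out = V_s I_s = 279.01 × 104.50 = 29155 W.
P_in = P_out/η = 29155/0.967 = 30150 W.
I_p = P_in/V_p = 30150/13200 = 2.28 A.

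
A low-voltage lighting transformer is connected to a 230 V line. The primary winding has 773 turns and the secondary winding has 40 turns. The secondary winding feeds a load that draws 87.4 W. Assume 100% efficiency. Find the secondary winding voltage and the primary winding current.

V_s = V_p × N_s/N_p = 230 × 40/773 = 11.902 V.
I_s = P/V_s = 87.4/11.902 = 7.3435 A.
I_p = I_s × N_s/N_p = 7.3435 × 40/773 = 0.380 A.

V_s ≈ 11.9 V, I_p ≈ 0.380 A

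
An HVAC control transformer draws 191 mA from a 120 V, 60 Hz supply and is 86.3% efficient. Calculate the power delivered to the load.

P_out ≈ 19.8 W

P_in = V_p I_p = 120 × 0.191 = 22.920 W.
P_out = η P_in = 0.863 × 22.920 = 19.8 W.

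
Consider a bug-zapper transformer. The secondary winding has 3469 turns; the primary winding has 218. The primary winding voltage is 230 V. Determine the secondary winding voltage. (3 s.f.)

V_s/V_p = N_s/N_p, so V_s = 230 × 3469/218 = 3660 V.

V_s ≈ 3660 V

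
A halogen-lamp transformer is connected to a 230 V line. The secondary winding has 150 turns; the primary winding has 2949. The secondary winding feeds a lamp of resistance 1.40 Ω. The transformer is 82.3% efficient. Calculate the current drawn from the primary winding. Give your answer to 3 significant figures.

V_s = 230 × 150/2949 = 11.699 V.
I_s = V_s/R = 11.699/1.40 = 8.3563 A.
P_out = V_s I_s = 11.699 × 8.3563 = 97.760 W.
P_in = P_out/η = 97.760/0.823 = 118.78 W.
I_p = P_in/V_p = 118.78/230 = 0.516 A.

I_p ≈ 0.516 A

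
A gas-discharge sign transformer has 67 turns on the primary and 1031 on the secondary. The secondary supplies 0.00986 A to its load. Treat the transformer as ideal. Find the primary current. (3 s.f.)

I_p ≈ 0.152 A

For an ideal transformer I_p/I_s = N_s/N_p, so I_p = 0.00986 × 1031/67 = 0.152 A.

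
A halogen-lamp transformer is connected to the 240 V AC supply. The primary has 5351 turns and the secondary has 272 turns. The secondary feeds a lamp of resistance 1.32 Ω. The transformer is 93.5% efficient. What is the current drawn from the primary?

I_p ≈ 0.502 A

V_s = 240 × 272/5351 = 12.200 V.
I_s = V_s/R = 12.200/1.32 = 9.2421 A.
P_out = V_s I_s = 12.200 × 9.2421 = 112.75 W.
P_in = P_out/η = 112.75/0.935 = 120.59 W.
I_p = P_in/V_p = 120.59/240 = 0.502 A.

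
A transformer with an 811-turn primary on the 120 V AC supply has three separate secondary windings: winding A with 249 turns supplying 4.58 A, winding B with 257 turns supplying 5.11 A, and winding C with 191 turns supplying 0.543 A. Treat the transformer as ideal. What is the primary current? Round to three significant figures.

I_p ≈ 3.15 A

V_A = 120 × 249/811 = 36.843 V; V_B = 120 × 257/811 = 38.027 V; V_C = 120 × 191/811 = 28.261 V.
P_out = V_A I_A + V_B I_B + V_C I_C = 36.843×4.58 + 38.027×5.11 + 28.261×0.543 = 168.74 + 194.32 + 15.346 = 378.41 W.
Ideal ⇒ P_in = P_out, so I_p = P_out/V_p = 378.41/120 = 3.15 A.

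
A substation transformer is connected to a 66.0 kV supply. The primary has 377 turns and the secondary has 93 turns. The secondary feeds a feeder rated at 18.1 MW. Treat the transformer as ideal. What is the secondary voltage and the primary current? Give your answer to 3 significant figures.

V_s = V_p × N_s/N_p = 66000 × 93/377 = 16281 V.
I_s = P/V_s = 1.81×10^7/16281 = 1111.7 A.
I_p = I_s × N_s/N_p = 1111.7 × 93/377 = 274 A.

V_s ≈ 16300 V, I_p ≈ 274 A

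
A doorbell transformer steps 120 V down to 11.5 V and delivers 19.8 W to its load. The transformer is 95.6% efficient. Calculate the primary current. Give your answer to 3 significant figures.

I_p ≈ 0.173 A

P_in = P_out/η = 19.8/0.956 = 20.711 W.
I_p = P_in/V_p = 20.711/120 = 0.173 A.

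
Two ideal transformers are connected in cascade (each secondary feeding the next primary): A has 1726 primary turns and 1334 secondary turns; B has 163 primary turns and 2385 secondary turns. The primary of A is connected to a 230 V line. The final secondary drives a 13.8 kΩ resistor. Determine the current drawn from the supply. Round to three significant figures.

I_supply ≈ 2.13 A

Secondary of A: V = 230.00 × 1334/1726 = 177.76 V.
Secondary of B: V = 177.76 × 2385/163 = 2601.0 V.
I_load = 2601.0/13800 = 0.18848 A, so P_out = 2601.0 × 0.18848 = 490.24 W.
All ideal ⇒ P_in = P_out, so I_supply = 490.24/230 = 2.13 A.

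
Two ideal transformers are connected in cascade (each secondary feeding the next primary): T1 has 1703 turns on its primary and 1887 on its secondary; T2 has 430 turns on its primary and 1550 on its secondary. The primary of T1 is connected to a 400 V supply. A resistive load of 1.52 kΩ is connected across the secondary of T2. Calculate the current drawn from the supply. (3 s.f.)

Secondary of T1: V = 400.00 × 1887/1703 = 443.22 V.
Secondary of T2: V = 443.22 × 1550/430 = 1597.6 V.
I_load = 1597.6/1520 = 1.0511 A, so P_out = 1597.6 × 1.0511 = 1679.3 W.
All ideal ⇒ P_in = P_out, so I_supply = 1679.3/400 = 4.20 A.

I_supply ≈ 4.20 A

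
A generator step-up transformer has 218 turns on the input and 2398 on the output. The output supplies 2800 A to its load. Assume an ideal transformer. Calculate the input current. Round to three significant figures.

For an ideal transformer I_in/I_out = N_out/N_in, so I_in = 2800 × 2398/218 = 30800 A.

I_in ≈ 30800 A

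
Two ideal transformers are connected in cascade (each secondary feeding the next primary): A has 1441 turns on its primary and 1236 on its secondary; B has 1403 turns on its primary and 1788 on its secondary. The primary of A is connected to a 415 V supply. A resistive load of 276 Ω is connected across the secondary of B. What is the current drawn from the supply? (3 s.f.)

Secondary of A: V = 415.00 × 1236/1441 = 355.96 V.
Secondary of B: V = 355.96 × 1788/1403 = 453.64 V.
I_load = 453.64/276 = 1.6436 A, so P_out = 453.64 × 1.6436 = 745.62 W.
All ideal ⇒ P_in = P_out, so I_supply = 745.62/415 = 1.80 A.

I_supply ≈ 1.80 A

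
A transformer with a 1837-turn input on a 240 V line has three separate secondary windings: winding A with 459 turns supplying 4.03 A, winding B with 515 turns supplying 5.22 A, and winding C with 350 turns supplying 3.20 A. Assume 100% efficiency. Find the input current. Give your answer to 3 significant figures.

V_A = 240 × 459/1837 = 59.967 V; V_B = 240 × 515/1837 = 67.284 V; V_C = 240 × 350/1837 = 45.727 V.
P_out = V_A I_A + V_B I_B + V_C I_C = 59.967×4.03 + 67.284×5.22 + 45.727×3.20 = 241.67 + 351.22 + 146.33 = 739.21 W.
Ideal ⇒ P_in = P_out, so I_in = P_out/V_in = 739.21/240 = 3.08 A.

I_in ≈ 3.08 A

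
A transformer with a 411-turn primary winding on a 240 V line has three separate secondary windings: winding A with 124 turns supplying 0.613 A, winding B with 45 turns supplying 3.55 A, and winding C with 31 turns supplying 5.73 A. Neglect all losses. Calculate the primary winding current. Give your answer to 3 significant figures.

V_A = 240 × 124/411 = 72.409 V; V_B = 240 × 45/411 = 26.277 V; V_C = 240 × 31/411 = 18.102 V.
P_out = V_A I_A + V_B I_B + V_C I_C = 72.409×0.613 + 26.277×3.55 + 18.102×5.73 = 44.387 + 93.285 + 103.73 = 241.40 W.
Ideal ⇒ P_in = P_out, so I_p = P_out/V_p = 241.40/240 = 1.01 A.

I_p ≈ 1.01 A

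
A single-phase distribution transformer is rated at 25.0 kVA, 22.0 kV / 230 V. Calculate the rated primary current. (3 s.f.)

I_p ≈ 1.14 A

I_p = S/V_p = 25000/22000 = 1.14 A.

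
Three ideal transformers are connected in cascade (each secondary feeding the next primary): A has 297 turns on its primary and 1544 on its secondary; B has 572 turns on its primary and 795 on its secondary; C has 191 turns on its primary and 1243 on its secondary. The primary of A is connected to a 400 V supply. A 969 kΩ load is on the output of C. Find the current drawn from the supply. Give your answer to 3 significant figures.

I_supply ≈ 0.913 A

After A: V = 400.00 × 1544/297 = 2079.5 V.
After B: V = 2079.5 × 795/572 = 2890.2 V.
After C: V = 2890.2 × 1243/191 = 18809 V.
I_load = 18809/969000 = 0.019410 A, so P_out = 18809 × 0.019410 = 365.09 W.
All ideal ⇒ P_in = P_out, so I_supply = 365.09/400 = 0.913 A.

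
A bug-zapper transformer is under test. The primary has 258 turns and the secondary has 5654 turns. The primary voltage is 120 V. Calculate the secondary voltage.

V_s ≈ 2630 V

V_s/V_p = N_s/N_p, so V_s = 120 × 5654/258 = 2630 V.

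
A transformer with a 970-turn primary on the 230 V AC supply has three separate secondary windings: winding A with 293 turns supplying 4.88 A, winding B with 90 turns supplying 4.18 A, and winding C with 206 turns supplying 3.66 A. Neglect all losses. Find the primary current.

V_A = 230 × 293/970 = 69.474 V; V_B = 230 × 90/970 = 21.340 V; V_C = 230 × 206/970 = 48.845 V.
P_out = V_A I_A + V_B I_B + V_C I_C = 69.474×4.88 + 21.340×4.18 + 48.845×3.66 = 339.03 + 89.202 + 178.77 = 607.01 W.
Ideal ⇒ P_in = P_out, so I_p = P_out/V_p = 607.01/230 = 2.64 A.

I_p ≈ 2.64 A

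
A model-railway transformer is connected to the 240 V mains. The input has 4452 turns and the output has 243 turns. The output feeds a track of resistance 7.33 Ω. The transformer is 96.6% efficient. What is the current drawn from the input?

I_in ≈ 0.101 A

V_out = 240 × 243/4452 = 13.100 V.
I_out = V_out/R = 13.100/7.33 = 1.7871 A.
P_out = V_out I_out = 13.100 × 1.7871 = 23.411 W.
P_in = P_out/η = 23.411/0.966 = 24.235 W.
I_in = P_in/V_in = 24.235/240 = 0.101 A.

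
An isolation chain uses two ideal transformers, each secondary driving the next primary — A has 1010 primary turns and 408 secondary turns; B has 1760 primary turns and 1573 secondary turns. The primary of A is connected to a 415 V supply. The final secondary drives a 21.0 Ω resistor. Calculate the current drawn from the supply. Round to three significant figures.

I_supply ≈ 2.58 A

Secondary of A: V = 415.00 × 408/1010 = 167.64 V.
Secondary of B: V = 167.64 × 1573/1760 = 149.83 V.
I_load = 149.83/21.0 = 7.1348 A, so P_out = 149.83 × 7.1348 = 1069.0 W.
All ideal ⇒ P_in = P_out, so I_supply = 1069.0/415 = 2.58 A.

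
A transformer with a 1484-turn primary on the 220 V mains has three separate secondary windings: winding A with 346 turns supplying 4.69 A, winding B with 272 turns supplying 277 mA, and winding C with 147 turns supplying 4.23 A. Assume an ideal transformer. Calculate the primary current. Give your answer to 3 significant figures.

V_A = 220 × 346/1484 = 51.294 V; V_B = 220 × 272/1484 = 40.323 V; V_C = 220 × 147/1484 = 21.792 V.
P_out = V_A I_A + V_B I_B + V_C I_C = 51.294×4.69 + 40.323×0.277 + 21.792×4.23 = 240.57 + 11.170 + 92.182 = 343.92 W.
Ideal ⇒ P_in = P_out, so I_p = P_out/V_p = 343.92/220 = 1.56 A.

I_p ≈ 1.56 A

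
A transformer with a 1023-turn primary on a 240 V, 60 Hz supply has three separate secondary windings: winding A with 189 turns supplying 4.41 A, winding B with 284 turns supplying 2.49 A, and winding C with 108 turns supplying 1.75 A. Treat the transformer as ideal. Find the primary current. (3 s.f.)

V_A = 240 × 189/1023 = 44.340 V; V_B = 240 × 284/1023 = 66.628 V; V_C = 240 × 108/1023 = 25.337 V.
P_out = V_A I_A + V_B I_B + V_C I_C = 44.340×4.41 + 66.628×2.49 + 25.337×1.75 = 195.54 + 165.90 + 44.340 = 405.78 W.
Ideal ⇒ P_in = P_out, so I_p = P_out/V_p = 405.78/240 = 1.69 A.

I_p ≈ 1.69 A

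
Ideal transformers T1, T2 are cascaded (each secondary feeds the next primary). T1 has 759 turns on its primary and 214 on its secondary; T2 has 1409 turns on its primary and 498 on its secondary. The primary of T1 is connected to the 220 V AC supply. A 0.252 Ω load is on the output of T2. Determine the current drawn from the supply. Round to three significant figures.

After T1: V = 220.00 × 214/759 = 62.029 V.
After T2: V = 62.029 × 498/1409 = 21.924 V.
I_load = 21.924/0.252 = 86.999 A, so P_out = 21.924 × 86.999 = 1907.3 W.
All ideal ⇒ P_in = P_out, so I_supply = 1907.3/220 = 8.67 A.

I_supply ≈ 8.67 A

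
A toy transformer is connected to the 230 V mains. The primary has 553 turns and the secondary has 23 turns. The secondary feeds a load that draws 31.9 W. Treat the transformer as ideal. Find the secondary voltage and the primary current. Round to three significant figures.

V_s ≈ 9.57 V, I_p ≈ 0.139 A

V_s = V_p × N_s/N_p = 230 × 23/553 = 9.5660 V.
I_s = P/V_s = 31.9/9.5660 = 3.3347 A.
I_p = I_s × N_s/N_p = 3.3347 × 23/553 = 0.139 A.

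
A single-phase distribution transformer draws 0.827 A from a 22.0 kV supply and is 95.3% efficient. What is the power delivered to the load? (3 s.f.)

P_in = V_in I_in = 22000 × 0.827 = 18194 W.
P_out = η P_in = 0.953 × 18194 = 17300 W.

P_out ≈ 17300 W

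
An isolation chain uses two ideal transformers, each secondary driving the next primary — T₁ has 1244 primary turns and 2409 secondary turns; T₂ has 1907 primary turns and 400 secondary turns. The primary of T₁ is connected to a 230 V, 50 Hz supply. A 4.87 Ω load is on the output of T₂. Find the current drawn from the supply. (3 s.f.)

I_supply ≈ 7.79 A

After T₁: V = 230.00 × 2409/1244 = 445.39 V.
After T₂: V = 445.39 × 400/1907 = 93.423 V.
I_load = 93.423/4.87 = 19.183 A, so P_out = 93.423 × 19.183 = 1792.2 W.
All ideal ⇒ P_in = P_out, so I_supply = 1792.2/230 = 7.79 A.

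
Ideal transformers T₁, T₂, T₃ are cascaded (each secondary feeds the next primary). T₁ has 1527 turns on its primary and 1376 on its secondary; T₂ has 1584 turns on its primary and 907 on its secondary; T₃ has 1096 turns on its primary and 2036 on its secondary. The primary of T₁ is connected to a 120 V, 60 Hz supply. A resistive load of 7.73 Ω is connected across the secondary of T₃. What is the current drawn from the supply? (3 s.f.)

After T₁: V = 120.00 × 1376/1527 = 108.13 V.
After T₂: V = 108.13 × 907/1584 = 61.917 V.
After T₃: V = 61.917 × 2036/1096 = 115.02 V.
I_load = 115.02/7.73 = 14.880 A, so P_out = 115.02 × 14.880 = 1711.5 W.
All ideal ⇒ P_in = P_out, so I_supply = 1711.5/120 = 14.3 A.

I_supply ≈ 14.3 A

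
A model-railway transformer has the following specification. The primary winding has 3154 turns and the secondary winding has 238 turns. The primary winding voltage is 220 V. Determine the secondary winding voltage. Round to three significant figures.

V_s/V_p = N_s/N_p, so V_s = 220 × 238/3154 = 16.6 V.

V_s ≈ 16.6 V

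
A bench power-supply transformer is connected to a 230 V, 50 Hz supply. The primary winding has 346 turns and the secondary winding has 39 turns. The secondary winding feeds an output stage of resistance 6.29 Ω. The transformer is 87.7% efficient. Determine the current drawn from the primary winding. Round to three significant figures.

V_s = 230 × 39/346 = 25.925 V.
I_s = V_s/R = 25.925/6.29 = 4.1216 A.
P_out = V_s I_s = 25.925 × 4.1216 = 106.85 W.
P_in = P_out/η = 106.85/0.877 = 121.84 W.
I_p = P_in/V_p = 121.84/230 = 0.530 A.

I_p ≈ 0.530 A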